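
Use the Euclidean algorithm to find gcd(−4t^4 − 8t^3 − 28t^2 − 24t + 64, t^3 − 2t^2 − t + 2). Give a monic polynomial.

t − 1

By polynomial division,
  −4t^4 − 8t^3 − 28t^2 − 24t + 64 = (−4t − 16)(t^3 − 2t^2 − t + 2) + (−64t^2 − 32t + 96)
  t^3 − 2t^2 − t + 2 = (−(1/64)t + 5/128)(−64t^2 − 32t + 96) + ((7/4)t − 7/4)
  −64t^2 − 32t + 96 = (−(256/7)t − 384/7)((7/4)t − 7/4) + (0)
Last nonzero remainder: (7/4)t − 7/4. Dividing through by 7/4 gives the monic gcd t − 1.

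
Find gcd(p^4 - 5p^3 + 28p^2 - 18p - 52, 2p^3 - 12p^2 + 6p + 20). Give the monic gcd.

By polynomial division,
  p^4 - 5p^3 + 28p^2 - 18p - 52 = ((1/2)p + 1/2)(2p^3 - 12p^2 + 6p + 20) + (31p^2 - 31p - 62)
  2p^3 - 12p^2 + 6p + 20 = ((2/31)p - 10/31)(31p^2 - 31p - 62) + (0)
Last nonzero remainder: 31p^2 - 31p - 62. Dividing through by 31 gives the monic gcd p^2 - p - 2.

p^2 - p - 2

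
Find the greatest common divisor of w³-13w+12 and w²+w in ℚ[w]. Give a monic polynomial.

1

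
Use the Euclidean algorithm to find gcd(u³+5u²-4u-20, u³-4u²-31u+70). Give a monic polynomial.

u²+3u-10

By polynomial division,
  u³+5u²-4u-20 = (u³-4u²-31u+70) + (9u²+27u-90)
  u³-4u²-31u+70 = ((1/9)u-7/9)(9u²+27u-90) + (0)
Last nonzero remainder: 9u²+27u-90. Dividing through by 9 gives the monic gcd u²+3u-10.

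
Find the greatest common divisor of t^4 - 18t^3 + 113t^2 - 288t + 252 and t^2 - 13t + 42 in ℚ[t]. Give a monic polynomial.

Repeated division with remainder:
  t^4 - 18t^3 + 113t^2 - 288t + 252 = (t^2 - 5t + 6)(t^2 - 13t + 42) + (0)
The last nonzero remainder t^2 - 13t + 42 is already monic.

t^2 - 13t + 42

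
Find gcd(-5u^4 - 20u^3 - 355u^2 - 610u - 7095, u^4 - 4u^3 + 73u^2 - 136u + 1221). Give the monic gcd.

u^2 - u + 33

Apply the Euclidean algorithm:
  -5u^4 - 20u^3 - 355u^2 - 610u - 7095 = (-5)(u^4 - 4u^3 + 73u^2 - 136u + 1221) + (-40u^3 + 10u^2 - 1290u - 990)
  u^4 - 4u^3 + 73u^2 - 136u + 1221 = (-(1/40)u + 3/32)(-40u^3 + 10u^2 - 1290u - 990) + ((637/16)u^2 - (637/16)u + 21021/16)
  -40u^3 + 10u^2 - 1290u - 990 = (-(640/637)u - 480/637)((637/16)u^2 - (637/16)u + 21021/16) + (0)
Last nonzero remainder: (637/16)u^2 - (637/16)u + 21021/16. Dividing through by 637/16 gives the monic gcd u^2 - u + 33.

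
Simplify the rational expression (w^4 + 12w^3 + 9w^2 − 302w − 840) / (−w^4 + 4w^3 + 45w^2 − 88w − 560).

Apply the Euclidean algorithm:
  w^4 + 12w^3 + 9w^2 − 302w − 840 = (−1)(−w^4 + 4w^3 + 45w^2 − 88w − 560) + (16w^3 + 54w^2 − 390w − 1400)
  −w^4 + 4w^3 + 45w^2 − 88w − 560 = (−(1/16)w + 59/128)(16w^3 + 54w^2 − 390w − 1400) + (−(273/64)w^2 + (273/64)w + 1365/16)
  16w^3 + 54w^2 − 390w − 1400 = (−(1024/273)w − 640/39)(−(273/64)w^2 + (273/64)w + 1365/16) + (0)
Last nonzero remainder: −(273/64)w^2 + (273/64)w + 1365/16. Dividing through by −273/64 gives the monic gcd w^2 − w − 20.
Cancel w^2 − w − 20 from numerator and denominator to get the reduced form.

(−w^2 − 13w − 42)/(w^2 − 3w − 28)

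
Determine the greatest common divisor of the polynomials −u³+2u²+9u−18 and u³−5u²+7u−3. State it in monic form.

u−3

By polynomial division,
  −u³+2u²+9u−18 = (−1)(u³−5u²+7u−3) + (−3u²+16u−21)
  u³−5u²+7u−3 = (−(1/3)u−1/9)(−3u²+16u−21) + ((16/9)u−16/3)
  −3u²+16u−21 = (−(27/16)u+63/16)((16/9)u−16/3) + (0)
Last nonzero remainder: (16/9)u−16/3. Dividing through by 16/9 gives the monic gcd u−3.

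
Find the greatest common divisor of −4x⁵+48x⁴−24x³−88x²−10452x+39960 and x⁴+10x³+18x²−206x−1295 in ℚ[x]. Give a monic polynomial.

By polynomial division,
  −4x⁵+48x⁴−24x³−88x²−10452x+39960 = (−4x+88)(x⁴+10x³+18x²−206x−1295) + (−832x³−2496x²+2496x+153920)
  x⁴+10x³+18x²−206x−1295 = (−(1/832)x−7/832)(−832x³−2496x²+2496x+153920) + (0)
Last nonzero remainder: −832x³−2496x²+2496x+153920. Dividing through by −832 gives the monic gcd x³+3x²−3x−185.

x³+3x²−3x−185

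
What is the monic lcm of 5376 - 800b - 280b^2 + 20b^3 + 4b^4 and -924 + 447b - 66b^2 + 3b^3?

103488 - 39592b - 446b^2 + 1445b^3 - 83b^4 - 13b^5 + b^6

By polynomial division,
  4b^4 + 20b^3 - 280b^2 - 800b + 5376 = ((4/3)b + 36)(3b^3 - 66b^2 + 447b - 924) + (1500b^2 - 15660b + 38640)
  3b^3 - 66b^2 + 447b - 924 = ((1/500)b - 289/12500)(1500b^2 - 15660b + 38640) + ((4788/625)b - 19152/625)
  1500b^2 - 15660b + 38640 = ((78125/399)b - 71875/57)((4788/625)b - 19152/625) + (0)
Last nonzero remainder: (4788/625)b - 19152/625. Dividing through by 4788/625 gives the monic gcd b - 4.
Then lcm(f, g) = f·g / gcd(f, g); expanding and making the result monic gives the answer.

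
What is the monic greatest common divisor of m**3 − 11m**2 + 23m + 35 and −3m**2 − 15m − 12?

m + 1

By polynomial division,
  m**3 − 11m**2 + 23m + 35 = (−(1/3)m + 16/3)(−3m**2 − 15m − 12) + (99m + 99)
  −3m**2 − 15m − 12 = (−(1/33)m − 4/33)(99m + 99) + (0)
Last nonzero remainder: 99m + 99. Dividing through by 99 gives the monic gcd m + 1.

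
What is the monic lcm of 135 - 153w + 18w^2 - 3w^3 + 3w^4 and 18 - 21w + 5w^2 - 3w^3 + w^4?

270 - 261w + 30w^2 - 51w^3 + 11w^4 + w^6

Euclidean algorithm in ℚ[w]:
  3w^4 - 3w^3 + 18w^2 - 153w + 135 = (3)(w^4 - 3w^3 + 5w^2 - 21w + 18) + (6w^3 + 3w^2 - 90w + 81)
  w^4 - 3w^3 + 5w^2 - 21w + 18 = ((1/6)w - 7/12)(6w^3 + 3w^2 - 90w + 81) + ((87/4)w^2 - 87w + 261/4)
  6w^3 + 3w^2 - 90w + 81 = ((8/29)w + 36/29)((87/4)w^2 - 87w + 261/4) + (0)
Last nonzero remainder: (87/4)w^2 - 87w + 261/4. Dividing through by 87/4 gives the monic gcd w^2 - 4w + 3.
Then lcm(f, g) = f·g / gcd(f, g); expanding and making the result monic gives the answer.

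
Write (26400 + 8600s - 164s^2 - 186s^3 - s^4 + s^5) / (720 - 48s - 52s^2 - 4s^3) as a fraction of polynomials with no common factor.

(-440 - 26s + 17s^2 - s^3)/(-12 + 4s)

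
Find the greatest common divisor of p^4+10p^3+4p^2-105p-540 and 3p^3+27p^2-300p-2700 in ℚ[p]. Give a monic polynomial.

Repeated division with remainder:
  p^4+10p^3+4p^2-105p-540 = ((1/3)p+1/3)(3p^3+27p^2-300p-2700) + (95p^2+895p+360)
  3p^3+27p^2-300p-2700 = ((3/95)p-24/1805)(95p^2+895p+360) + (-(108108/361)p-972972/361)
  95p^2+895p+360 = (-(34295/108108)p-3610/27027)(-(108108/361)p-972972/361) + (0)
Last nonzero remainder: -(108108/361)p-972972/361. Dividing through by -108108/361 gives the monic gcd p+9.

p+9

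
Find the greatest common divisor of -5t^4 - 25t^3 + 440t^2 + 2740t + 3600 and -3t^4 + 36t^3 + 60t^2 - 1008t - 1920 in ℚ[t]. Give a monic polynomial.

Repeated division with remainder:
  -5t^4 - 25t^3 + 440t^2 + 2740t + 3600 = (5/3)(-3t^4 + 36t^3 + 60t^2 - 1008t - 1920) + (-85t^3 + 340t^2 + 4420t + 6800)
  -3t^4 + 36t^3 + 60t^2 - 1008t - 1920 = ((3/85)t - 24/85)(-85t^3 + 340t^2 + 4420t + 6800) + (0)
Last nonzero remainder: -85t^3 + 340t^2 + 4420t + 6800. Dividing through by -85 gives the monic gcd t^3 - 4t^2 - 52t - 80.

t^3 - 4t^2 - 52t - 80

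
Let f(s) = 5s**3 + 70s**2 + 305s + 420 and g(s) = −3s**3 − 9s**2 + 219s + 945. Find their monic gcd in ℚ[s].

Apply the Euclidean algorithm:
  5s**3 + 70s**2 + 305s + 420 = (−5/3)(−3s**3 − 9s**2 + 219s + 945) + (55s**2 + 670s + 1995)
  −3s**3 − 9s**2 + 219s + 945 = (−(3/55)s + 303/605)(55s**2 + 670s + 1995) + (−(936/121)s − 6552/121)
  55s**2 + 670s + 1995 = (−(6655/936)s − 11495/312)(−(936/121)s − 6552/121) + (0)
Last nonzero remainder: −(936/121)s − 6552/121. Dividing through by −936/121 gives the monic gcd s + 7.

s + 7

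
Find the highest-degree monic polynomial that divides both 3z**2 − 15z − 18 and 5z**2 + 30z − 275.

Repeated division with remainder:
  3z**2 − 15z − 18 = (3/5)(5z**2 + 30z − 275) + (−33z + 147)
  5z**2 + 30z − 275 = (−(5/33)z − 575/363)(−33z + 147) + (−5100/121)
  −33z + 147 = ((1331/1700)z − 5929/1700)(−5100/121) + (0)
The last nonzero remainder is the constant −5100/121, so the polynomials are coprime and gcd = 1.

1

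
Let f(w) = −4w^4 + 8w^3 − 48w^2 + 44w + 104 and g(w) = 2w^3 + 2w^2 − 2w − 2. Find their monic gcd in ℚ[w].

Repeated division with remainder:
  −4w^4 + 8w^3 − 48w^2 + 44w + 104 = (−2w + 6)(2w^3 + 2w^2 − 2w − 2) + (−64w^2 + 52w + 116)
  2w^3 + 2w^2 − 2w − 2 = (−(1/32)w − 29/512)(−64w^2 + 52w + 116) + ((585/128)w + 585/128)
  −64w^2 + 52w + 116 = (−(8192/585)w + 14848/585)((585/128)w + 585/128) + (0)
Last nonzero remainder: (585/128)w + 585/128. Dividing through by 585/128 gives the monic gcd w + 1.

w + 1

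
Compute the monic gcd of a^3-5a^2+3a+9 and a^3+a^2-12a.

a-3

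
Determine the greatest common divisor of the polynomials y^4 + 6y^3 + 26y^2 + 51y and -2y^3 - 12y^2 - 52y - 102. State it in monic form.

Repeated division with remainder:
  y^4 + 6y^3 + 26y^2 + 51y = (-(1/2)y)(-2y^3 - 12y^2 - 52y - 102) + (0)
Last nonzero remainder: -2y^3 - 12y^2 - 52y - 102. Dividing through by -2 gives the monic gcd y^3 + 6y^2 + 26y + 51.

y^3 + 6y^2 + 26y + 51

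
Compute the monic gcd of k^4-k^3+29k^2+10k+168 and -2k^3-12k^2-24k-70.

By polynomial division,
  k^4-k^3+29k^2+10k+168 = (-(1/2)k+7/2)(-2k^3-12k^2-24k-70) + (59k^2+59k+413)
  -2k^3-12k^2-24k-70 = (-(2/59)k-10/59)(59k^2+59k+413) + (0)
Last nonzero remainder: 59k^2+59k+413. Dividing through by 59 gives the monic gcd k^2+k+7.

k^2+k+7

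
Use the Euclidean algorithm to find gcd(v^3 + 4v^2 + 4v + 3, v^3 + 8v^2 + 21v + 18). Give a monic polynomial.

Repeated division with remainder:
  v^3 + 4v^2 + 4v + 3 = (v^3 + 8v^2 + 21v + 18) + (−4v^2 − 17v − 15)
  v^3 + 8v^2 + 21v + 18 = (−(1/4)v − 15/16)(−4v^2 − 17v − 15) + ((21/16)v + 63/16)
  −4v^2 − 17v − 15 = (−(64/21)v − 80/21)((21/16)v + 63/16) + (0)
Last nonzero remainder: (21/16)v + 63/16. Dividing through by 21/16 gives the monic gcd v + 3.

v + 3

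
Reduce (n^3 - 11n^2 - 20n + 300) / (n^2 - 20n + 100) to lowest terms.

(n^2 - n - 30)/(n - 10)

Euclidean algorithm in ℚ[n]:
  n^3 - 11n^2 - 20n + 300 = (n + 9)(n^2 - 20n + 100) + (60n - 600)
  n^2 - 20n + 100 = ((1/60)n - 1/6)(60n - 600) + (0)
Last nonzero remainder: 60n - 600. Dividing through by 60 gives the monic gcd n - 10.
Cancel n - 10 from numerator and denominator to get the reduced form.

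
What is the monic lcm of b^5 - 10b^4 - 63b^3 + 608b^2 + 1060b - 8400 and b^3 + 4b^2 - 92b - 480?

By polynomial division,
  b^5 - 10b^4 - 63b^3 + 608b^2 + 1060b - 8400 = (b^2 - 14b + 85)(b^3 + 4b^2 - 92b - 480) + (-540b^2 + 2160b + 32400)
  b^3 + 4b^2 - 92b - 480 = (-(1/540)b - 2/135)(-540b^2 + 2160b + 32400) + (0)
Last nonzero remainder: -540b^2 + 2160b + 32400. Dividing through by -540 gives the monic gcd b^2 - 4b - 60.
Then lcm(f, g) = f·g / gcd(f, g); expanding and making the result monic gives the answer.

b^6 - 2b^5 - 143b^4 + 104b^3 + 5924b^2 + 80b - 67200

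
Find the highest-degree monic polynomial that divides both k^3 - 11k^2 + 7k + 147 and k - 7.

Repeated division with remainder:
  k^3 - 11k^2 + 7k + 147 = (k^2 - 4k - 21)(k - 7) + (0)
The last nonzero remainder k - 7 is already monic.

k - 7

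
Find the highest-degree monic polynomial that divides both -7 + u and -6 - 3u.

1

Repeated division with remainder:
  u - 7 = (-1/3)(-3u - 6) + (-9)
  -3u - 6 = ((1/3)u + 2/3)(-9) + (0)
The last nonzero remainder is the constant -9, so the polynomials are coprime and gcd = 1.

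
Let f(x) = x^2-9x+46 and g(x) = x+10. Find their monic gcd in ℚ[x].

Euclidean algorithm in ℚ[x]:
  x^2-9x+46 = (x-19)(x+10) + (236)
  x+10 = ((1/236)x+5/118)(236) + (0)
The last nonzero remainder is the constant 236, so the polynomials are coprime and gcd = 1.

1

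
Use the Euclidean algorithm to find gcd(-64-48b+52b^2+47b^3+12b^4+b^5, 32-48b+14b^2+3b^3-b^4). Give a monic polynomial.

By polynomial division,
  b^5+12b^4+47b^3+52b^2-48b-64 = (-b-15)(-b^4+3b^3+14b^2-48b+32) + (106b^3+214b^2-736b+416)
  -b^4+3b^3+14b^2-48b+32 = (-(1/106)b+133/2809)(106b^3+214b^2-736b+416) + (-(8640/2809)b^2-(25920/2809)b+34560/2809)
  106b^3+214b^2-736b+416 = (-(148877/4320)b+36517/1080)(-(8640/2809)b^2-(25920/2809)b+34560/2809) + (0)
Last nonzero remainder: -(8640/2809)b^2-(25920/2809)b+34560/2809. Dividing through by -8640/2809 gives the monic gcd b^2+3b-4.

-4+3b+b^2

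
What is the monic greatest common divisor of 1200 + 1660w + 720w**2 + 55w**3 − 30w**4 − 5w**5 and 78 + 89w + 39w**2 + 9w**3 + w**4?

6 + 5w + w**2

Apply the Euclidean algorithm:
  −5w**5 − 30w**4 + 55w**3 + 720w**2 + 1660w + 1200 = (−5w + 15)(w**4 + 9w**3 + 39w**2 + 89w + 78) + (115w**3 + 580w**2 + 715w + 30)
  w**4 + 9w**3 + 39w**2 + 89w + 78 = ((1/115)w + 91/2645)(115w**3 + 580w**2 + 715w + 30) + ((6786/529)w**2 + (33930/529)w + 40716/529)
  115w**3 + 580w**2 + 715w + 30 = ((60835/6786)w + 2645/6786)((6786/529)w**2 + (33930/529)w + 40716/529) + (0)
Last nonzero remainder: (6786/529)w**2 + (33930/529)w + 40716/529. Dividing through by 6786/529 gives the monic gcd w**2 + 5w + 6.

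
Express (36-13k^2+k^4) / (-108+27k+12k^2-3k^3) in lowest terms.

(4-k^2)/(-12+3k)

Repeated division with remainder:
  k^4-13k^2+36 = (-(1/3)k-4/3)(-3k^3+12k^2+27k-108) + (12k^2-108)
  -3k^3+12k^2+27k-108 = (-(1/4)k+1)(12k^2-108) + (0)
Last nonzero remainder: 12k^2-108. Dividing through by 12 gives the monic gcd k^2-9.
Cancel k^2-9 from numerator and denominator to get the reduced form.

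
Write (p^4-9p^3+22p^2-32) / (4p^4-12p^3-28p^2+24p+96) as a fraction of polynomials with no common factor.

(p^2-3p-4)/(4p^2+12p+12)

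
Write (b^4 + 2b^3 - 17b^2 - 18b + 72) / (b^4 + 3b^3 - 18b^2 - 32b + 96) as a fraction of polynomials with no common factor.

(b + 3)/(b + 4)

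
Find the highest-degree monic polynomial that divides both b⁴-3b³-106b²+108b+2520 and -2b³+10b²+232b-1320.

b²-16b+60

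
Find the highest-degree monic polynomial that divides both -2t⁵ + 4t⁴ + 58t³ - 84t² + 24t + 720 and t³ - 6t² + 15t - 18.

Repeated division with remainder:
  -2t⁵ + 4t⁴ + 58t³ - 84t² + 24t + 720 = (-2t² - 8t + 40)(t³ - 6t² + 15t - 18) + (240t² - 720t + 1440)
  t³ - 6t² + 15t - 18 = ((1/240)t - 1/80)(240t² - 720t + 1440) + (0)
Last nonzero remainder: 240t² - 720t + 1440. Dividing through by 240 gives the monic gcd t² - 3t + 6.

t² - 3t + 6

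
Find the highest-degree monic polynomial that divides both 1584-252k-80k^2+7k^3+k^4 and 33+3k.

11+k

Repeated division with remainder:
  k^4+7k^3-80k^2-252k+1584 = ((1/3)k^3-(4/3)k^2-12k+48)(3k+33) + (0)
Last nonzero remainder: 3k+33. Dividing through by 3 gives the monic gcd k+11.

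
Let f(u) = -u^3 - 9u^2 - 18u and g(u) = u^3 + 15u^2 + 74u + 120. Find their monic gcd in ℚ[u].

Euclidean algorithm in ℚ[u]:
  -u^3 - 9u^2 - 18u = (-1)(u^3 + 15u^2 + 74u + 120) + (6u^2 + 56u + 120)
  u^3 + 15u^2 + 74u + 120 = ((1/6)u + 17/18)(6u^2 + 56u + 120) + ((10/9)u + 20/3)
  6u^2 + 56u + 120 = ((27/5)u + 18)((10/9)u + 20/3) + (0)
Last nonzero remainder: (10/9)u + 20/3. Dividing through by 10/9 gives the monic gcd u + 6.

u + 6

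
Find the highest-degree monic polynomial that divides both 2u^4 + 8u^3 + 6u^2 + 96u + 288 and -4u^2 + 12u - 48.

By polynomial division,
  2u^4 + 8u^3 + 6u^2 + 96u + 288 = (-(1/2)u^2 - (7/2)u - 6)(-4u^2 + 12u - 48) + (0)
Last nonzero remainder: -4u^2 + 12u - 48. Dividing through by -4 gives the monic gcd u^2 - 3u + 12.

u^2 - 3u + 12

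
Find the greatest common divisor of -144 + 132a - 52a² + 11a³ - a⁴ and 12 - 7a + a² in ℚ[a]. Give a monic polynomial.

By polynomial division,
  -a⁴ + 11a³ - 52a² + 132a - 144 = (-a² + 4a - 12)(a² - 7a + 12) + (0)
The last nonzero remainder a² - 7a + 12 is already monic.

12 - 7a + a²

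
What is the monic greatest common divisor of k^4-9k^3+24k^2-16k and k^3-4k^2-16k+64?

k^2-8k+16

By polynomial division,
  k^4-9k^3+24k^2-16k = (k-5)(k^3-4k^2-16k+64) + (20k^2-160k+320)
  k^3-4k^2-16k+64 = ((1/20)k+1/5)(20k^2-160k+320) + (0)
Last nonzero remainder: 20k^2-160k+320. Dividing through by 20 gives the monic gcd k^2-8k+16.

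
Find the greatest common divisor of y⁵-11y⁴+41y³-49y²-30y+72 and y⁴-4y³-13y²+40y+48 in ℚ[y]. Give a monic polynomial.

y²-3y-4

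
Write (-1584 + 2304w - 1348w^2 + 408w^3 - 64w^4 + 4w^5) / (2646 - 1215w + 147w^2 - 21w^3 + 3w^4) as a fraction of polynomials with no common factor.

(-88 + 84w - 28w^2 + 4w^3)/(147 + 6w + 3w^2)

By polynomial division,
  4w^5 - 64w^4 + 408w^3 - 1348w^2 + 2304w - 1584 = ((4/3)w - 12)(3w^4 - 21w^3 + 147w^2 - 1215w + 2646) + (-40w^3 + 2036w^2 - 15804w + 30168)
  3w^4 - 21w^3 + 147w^2 - 1215w + 2646 = (-(3/40)w - 1317/400)(-40w^3 + 2036w^2 - 15804w + 30168) + ((566523/100)w^2 - (5098707/100)w + 5098707/50)
  -40w^3 + 2036w^2 - 15804w + 30168 = (-(4000/566523)w + 167600/566523)((566523/100)w^2 - (5098707/100)w + 5098707/50) + (0)
Last nonzero remainder: (566523/100)w^2 - (5098707/100)w + 5098707/50. Dividing through by 566523/100 gives the monic gcd w^2 - 9w + 18.
Cancel w^2 - 9w + 18 from numerator and denominator to get the reduced form.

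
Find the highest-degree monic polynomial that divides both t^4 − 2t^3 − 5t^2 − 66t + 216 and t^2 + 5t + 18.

t^2 + 5t + 18

By polynomial division,
  t^4 − 2t^3 − 5t^2 − 66t + 216 = (t^2 − 7t + 12)(t^2 + 5t + 18) + (0)
The last nonzero remainder t^2 + 5t + 18 is already monic.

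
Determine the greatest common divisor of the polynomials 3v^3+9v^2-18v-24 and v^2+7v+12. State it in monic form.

v+4

By polynomial division,
  3v^3+9v^2-18v-24 = (3v-12)(v^2+7v+12) + (30v+120)
  v^2+7v+12 = ((1/30)v+1/10)(30v+120) + (0)
Last nonzero remainder: 30v+120. Dividing through by 30 gives the monic gcd v+4.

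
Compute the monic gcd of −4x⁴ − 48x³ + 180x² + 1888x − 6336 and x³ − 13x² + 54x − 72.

x − 4

By polynomial division,
  −4x⁴ − 48x³ + 180x² + 1888x − 6336 = (−4x − 100)(x³ − 13x² + 54x − 72) + (−904x² + 7000x − 13536)
  x³ − 13x² + 54x − 72 = (−(1/904)x + 297/51076)(−904x² + 7000x − 13536) + (−(21420/12769)x + 85680/12769)
  −904x² + 7000x − 13536 = ((2885794/5355)x − 1200286/595)(−(21420/12769)x + 85680/12769) + (0)
Last nonzero remainder: −(21420/12769)x + 85680/12769. Dividing through by −21420/12769 gives the monic gcd x − 4.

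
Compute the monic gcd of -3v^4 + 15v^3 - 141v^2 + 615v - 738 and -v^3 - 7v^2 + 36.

v - 2

Apply the Euclidean algorithm:
  -3v^4 + 15v^3 - 141v^2 + 615v - 738 = (3v - 36)(-v^3 - 7v^2 + 36) + (-393v^2 + 507v + 558)
  -v^3 - 7v^2 + 36 = ((1/393)v + 362/17161)(-393v^2 + 507v + 558) + (-(207900/17161)v + 415800/17161)
  -393v^2 + 507v + 558 = ((2248091/69300)v + 531991/23100)(-(207900/17161)v + 415800/17161) + (0)
Last nonzero remainder: -(207900/17161)v + 415800/17161. Dividing through by -207900/17161 gives the monic gcd v - 2.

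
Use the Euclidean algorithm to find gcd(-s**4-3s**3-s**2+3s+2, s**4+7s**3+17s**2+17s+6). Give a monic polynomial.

Repeated division with remainder:
  -s**4-3s**3-s**2+3s+2 = (-1)(s**4+7s**3+17s**2+17s+6) + (4s**3+16s**2+20s+8)
  s**4+7s**3+17s**2+17s+6 = ((1/4)s+3/4)(4s**3+16s**2+20s+8) + (0)
Last nonzero remainder: 4s**3+16s**2+20s+8. Dividing through by 4 gives the monic gcd s**3+4s**2+5s+2.

s**3+4s**2+5s+2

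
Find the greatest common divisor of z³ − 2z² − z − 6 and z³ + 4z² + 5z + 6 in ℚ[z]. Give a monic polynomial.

z² + z + 2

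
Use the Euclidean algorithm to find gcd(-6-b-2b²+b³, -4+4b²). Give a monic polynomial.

1

Repeated division with remainder:
  b³-2b²-b-6 = ((1/4)b-1/2)(4b²-4) + (-8)
  4b²-4 = (-(1/2)b²+1/2)(-8) + (0)
The last nonzero remainder is the constant -8, so the polynomials are coprime and gcd = 1.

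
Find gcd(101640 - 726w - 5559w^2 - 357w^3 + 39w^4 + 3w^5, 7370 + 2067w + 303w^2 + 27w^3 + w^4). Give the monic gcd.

110 + 21w + w^2

Repeated division with remainder:
  3w^5 + 39w^4 - 357w^3 - 5559w^2 - 726w + 101640 = (3w - 42)(w^4 + 27w^3 + 303w^2 + 2067w + 7370) + (-132w^3 + 966w^2 + 63978w + 411180)
  w^4 + 27w^3 + 303w^2 + 2067w + 7370 = (-(1/132)w - 755/2904)(-132w^3 + 966w^2 + 63978w + 411180) + ((502793/484)w^2 + (10558653/484)w + 2513965/22)
  -132w^3 + 966w^2 + 63978w + 411180 = (-(63888/502793)w + 1809192/502793)((502793/484)w^2 + (10558653/484)w + 2513965/22) + (0)
Last nonzero remainder: (502793/484)w^2 + (10558653/484)w + 2513965/22. Dividing through by 502793/484 gives the monic gcd w^2 + 21w + 110.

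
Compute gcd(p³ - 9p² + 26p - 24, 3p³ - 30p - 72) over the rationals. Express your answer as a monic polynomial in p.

Euclidean algorithm in ℚ[p]:
  p³ - 9p² + 26p - 24 = (1/3)(3p³ - 30p - 72) + (-9p² + 36p)
  3p³ - 30p - 72 = (-(1/3)p - 4/3)(-9p² + 36p) + (18p - 72)
  -9p² + 36p = (-(1/2)p)(18p - 72) + (0)
Last nonzero remainder: 18p - 72. Dividing through by 18 gives the monic gcd p - 4.

p - 4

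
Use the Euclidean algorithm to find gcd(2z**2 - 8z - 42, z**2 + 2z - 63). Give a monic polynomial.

z - 7

Euclidean algorithm in ℚ[z]:
  2z**2 - 8z - 42 = (2)(z**2 + 2z - 63) + (-12z + 84)
  z**2 + 2z - 63 = (-(1/12)z - 3/4)(-12z + 84) + (0)
Last nonzero remainder: -12z + 84. Dividing through by -12 gives the monic gcd z - 7.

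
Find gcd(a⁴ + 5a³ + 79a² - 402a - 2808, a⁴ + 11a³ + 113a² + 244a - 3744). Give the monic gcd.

Euclidean algorithm in ℚ[a]:
  a⁴ + 5a³ + 79a² - 402a - 2808 = (a⁴ + 11a³ + 113a² + 244a - 3744) + (-6a³ - 34a² - 646a + 936)
  a⁴ + 11a³ + 113a² + 244a - 3744 = (-(1/6)a - 8/9)(-6a³ - 34a² - 646a + 936) + (-(224/9)a² - (1568/9)a - 2912)
  -6a³ - 34a² - 646a + 936 = ((27/112)a - 9/28)(-(224/9)a² - (1568/9)a - 2912) + (0)
Last nonzero remainder: -(224/9)a² - (1568/9)a - 2912. Dividing through by -224/9 gives the monic gcd a² + 7a + 117.

a² + 7a + 117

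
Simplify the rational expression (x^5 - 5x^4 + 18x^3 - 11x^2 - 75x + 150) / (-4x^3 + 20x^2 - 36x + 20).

(-x^3 + x^2 - 9x - 30)/(4x - 4)

By polynomial division,
  x^5 - 5x^4 + 18x^3 - 11x^2 - 75x + 150 = (-(1/4)x^2 - 9/4)(-4x^3 + 20x^2 - 36x + 20) + (39x^2 - 156x + 195)
  -4x^3 + 20x^2 - 36x + 20 = (-(4/39)x + 4/39)(39x^2 - 156x + 195) + (0)
Last nonzero remainder: 39x^2 - 156x + 195. Dividing through by 39 gives the monic gcd x^2 - 4x + 5.
Cancel x^2 - 4x + 5 from numerator and denominator to get the reduced form.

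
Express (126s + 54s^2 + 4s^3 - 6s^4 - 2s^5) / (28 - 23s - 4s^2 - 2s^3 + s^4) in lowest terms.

(18s - 2s^3)/(4 - 5s + s^2)

Repeated division with remainder:
  -2s^5 - 6s^4 + 4s^3 + 54s^2 + 126s = (-2s - 10)(s^4 - 2s^3 - 4s^2 - 23s + 28) + (-24s^3 - 32s^2 - 48s + 280)
  s^4 - 2s^3 - 4s^2 - 23s + 28 = (-(1/24)s + 5/36)(-24s^3 - 32s^2 - 48s + 280) + (-(14/9)s^2 - (14/3)s - 98/9)
  -24s^3 - 32s^2 - 48s + 280 = ((108/7)s - 180/7)(-(14/9)s^2 - (14/3)s - 98/9) + (0)
Last nonzero remainder: -(14/9)s^2 - (14/3)s - 98/9. Dividing through by -14/9 gives the monic gcd s^2 + 3s + 7.
Cancel s^2 + 3s + 7 from numerator and denominator to get the reduced form.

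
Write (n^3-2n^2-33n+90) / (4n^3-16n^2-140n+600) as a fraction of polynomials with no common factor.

(n-3)/(4n-20)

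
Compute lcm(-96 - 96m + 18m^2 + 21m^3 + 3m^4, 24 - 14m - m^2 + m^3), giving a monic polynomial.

96 + 64m - 50m^2 - 15m^3 + 4m^4 + m^5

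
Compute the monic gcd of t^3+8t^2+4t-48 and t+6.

t+6

Euclidean algorithm in ℚ[t]:
  t^3+8t^2+4t-48 = (t^2+2t-8)(t+6) + (0)
The last nonzero remainder t+6 is already monic.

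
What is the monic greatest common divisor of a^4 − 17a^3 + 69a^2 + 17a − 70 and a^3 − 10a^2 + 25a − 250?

By polynomial division,
  a^4 − 17a^3 + 69a^2 + 17a − 70 = (a − 7)(a^3 − 10a^2 + 25a − 250) + (−26a^2 + 442a − 1820)
  a^3 − 10a^2 + 25a − 250 = (−(1/26)a − 7/26)(−26a^2 + 442a − 1820) + (74a − 740)
  −26a^2 + 442a − 1820 = (−(13/37)a + 91/37)(74a − 740) + (0)
Last nonzero remainder: 74a − 740. Dividing through by 74 gives the monic gcd a − 10.

a − 10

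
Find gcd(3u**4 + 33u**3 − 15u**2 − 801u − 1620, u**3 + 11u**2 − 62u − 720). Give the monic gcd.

u + 9

Euclidean algorithm in ℚ[u]:
  3u**4 + 33u**3 − 15u**2 − 801u − 1620 = (3u)(u**3 + 11u**2 − 62u − 720) + (171u**2 + 1359u − 1620)
  u**3 + 11u**2 − 62u − 720 = ((1/171)u + 58/3249)(171u**2 + 1359u − 1620) + (−(27720/361)u − 249480/361)
  171u**2 + 1359u − 1620 = (−(6859/3080)u + 361/154)(−(27720/361)u − 249480/361) + (0)
Last nonzero remainder: −(27720/361)u − 249480/361. Dividing through by −27720/361 gives the monic gcd u + 9.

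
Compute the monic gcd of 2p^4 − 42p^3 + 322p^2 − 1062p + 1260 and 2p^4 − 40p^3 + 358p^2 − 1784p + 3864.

p^2 − 13p + 42

Euclidean algorithm in ℚ[p]:
  2p^4 − 42p^3 + 322p^2 − 1062p + 1260 = (2p^4 − 40p^3 + 358p^2 − 1784p + 3864) + (−2p^3 − 36p^2 + 722p − 2604)
  2p^4 − 40p^3 + 358p^2 − 1784p + 3864 = (−p + 38)(−2p^3 − 36p^2 + 722p − 2604) + (2448p^2 − 31824p + 102816)
  −2p^3 − 36p^2 + 722p − 2604 = (−(1/1224)p − 31/1224)(2448p^2 − 31824p + 102816) + (0)
Last nonzero remainder: 2448p^2 − 31824p + 102816. Dividing through by 2448 gives the monic gcd p^2 − 13p + 42.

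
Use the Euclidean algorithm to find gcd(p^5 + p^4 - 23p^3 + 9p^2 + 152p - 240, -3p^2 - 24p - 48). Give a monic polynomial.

p^2 + 8p + 16

Euclidean algorithm in ℚ[p]:
  p^5 + p^4 - 23p^3 + 9p^2 + 152p - 240 = (-(1/3)p^3 + (7/3)p^2 - (17/3)p + 5)(-3p^2 - 24p - 48) + (0)
Last nonzero remainder: -3p^2 - 24p - 48. Dividing through by -3 gives the monic gcd p^2 + 8p + 16.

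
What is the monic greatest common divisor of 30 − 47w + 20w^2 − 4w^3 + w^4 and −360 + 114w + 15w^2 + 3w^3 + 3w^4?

Repeated division with remainder:
  w^4 − 4w^3 + 20w^2 − 47w + 30 = (1/3)(3w^4 + 3w^3 + 15w^2 + 114w − 360) + (−5w^3 + 15w^2 − 85w + 150)
  3w^4 + 3w^3 + 15w^2 + 114w − 360 = (−(3/5)w − 12/5)(−5w^3 + 15w^2 − 85w + 150) + (0)
Last nonzero remainder: −5w^3 + 15w^2 − 85w + 150. Dividing through by −5 gives the monic gcd w^3 − 3w^2 + 17w − 30.

−30 + 17w − 3w^2 + w^3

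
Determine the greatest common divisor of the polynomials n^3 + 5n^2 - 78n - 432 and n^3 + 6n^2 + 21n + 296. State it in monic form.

Apply the Euclidean algorithm:
  n^3 + 5n^2 - 78n - 432 = (n^3 + 6n^2 + 21n + 296) + (-n^2 - 99n - 728)
  n^3 + 6n^2 + 21n + 296 = (-n + 93)(-n^2 - 99n - 728) + (8500n + 68000)
  -n^2 - 99n - 728 = (-(1/8500)n - 91/8500)(8500n + 68000) + (0)
Last nonzero remainder: 8500n + 68000. Dividing through by 8500 gives the monic gcd n + 8.

n + 8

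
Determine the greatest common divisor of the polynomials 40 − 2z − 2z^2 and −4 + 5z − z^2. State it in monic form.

By polynomial division,
  −2z^2 − 2z + 40 = (2)(−z^2 + 5z − 4) + (−12z + 48)
  −z^2 + 5z − 4 = ((1/12)z − 1/12)(−12z + 48) + (0)
Last nonzero remainder: −12z + 48. Dividing through by −12 gives the monic gcd z − 4.

−4 + z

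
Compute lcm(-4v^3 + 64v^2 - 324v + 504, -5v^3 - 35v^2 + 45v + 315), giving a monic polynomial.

Apply the Euclidean algorithm:
  -4v^3 + 64v^2 - 324v + 504 = (4/5)(-5v^3 - 35v^2 + 45v + 315) + (92v^2 - 360v + 252)
  -5v^3 - 35v^2 + 45v + 315 = (-(5/92)v - 1255/2116)(92v^2 - 360v + 252) + (-(81900/529)v + 245700/529)
  92v^2 - 360v + 252 = (-(12167/20475)v + 529/975)(-(81900/529)v + 245700/529) + (0)
Last nonzero remainder: -(81900/529)v + 245700/529. Dividing through by -81900/529 gives the monic gcd v - 3.
Then lcm(f, g) = f·g / gcd(f, g); expanding and making the result monic gives the answer.

v^5 - 6v^4 - 58v^3 + 348v^2 + 441v - 2646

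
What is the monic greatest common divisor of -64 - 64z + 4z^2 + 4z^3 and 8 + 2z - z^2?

-4 + z

Repeated division with remainder:
  4z^3 + 4z^2 - 64z - 64 = (-4z - 12)(-z^2 + 2z + 8) + (-8z + 32)
  -z^2 + 2z + 8 = ((1/8)z + 1/4)(-8z + 32) + (0)
Last nonzero remainder: -8z + 32. Dividing through by -8 gives the monic gcd z - 4.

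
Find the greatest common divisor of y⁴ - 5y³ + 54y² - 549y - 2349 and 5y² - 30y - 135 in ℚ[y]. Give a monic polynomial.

By polynomial division,
  y⁴ - 5y³ + 54y² - 549y - 2349 = ((1/5)y² + (1/5)y + 87/5)(5y² - 30y - 135) + (0)
Last nonzero remainder: 5y² - 30y - 135. Dividing through by 5 gives the monic gcd y² - 6y - 27.

y² - 6y - 27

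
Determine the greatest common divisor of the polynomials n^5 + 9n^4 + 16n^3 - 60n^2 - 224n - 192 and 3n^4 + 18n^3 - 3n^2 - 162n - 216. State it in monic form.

Apply the Euclidean algorithm:
  n^5 + 9n^4 + 16n^3 - 60n^2 - 224n - 192 = ((1/3)n + 1)(3n^4 + 18n^3 - 3n^2 - 162n - 216) + (-n^3 - 3n^2 + 10n + 24)
  3n^4 + 18n^3 - 3n^2 - 162n - 216 = (-3n - 9)(-n^3 - 3n^2 + 10n + 24) + (0)
Last nonzero remainder: -n^3 - 3n^2 + 10n + 24. Dividing through by -1 gives the monic gcd n^3 + 3n^2 - 10n - 24.

n^3 + 3n^2 - 10n - 24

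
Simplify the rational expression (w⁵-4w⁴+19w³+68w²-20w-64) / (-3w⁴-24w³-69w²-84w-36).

(-w³+7w²-38w+32)/(3w²+15w+18)

By polynomial division,
  w⁵-4w⁴+19w³+68w²-20w-64 = (-(1/3)w+4)(-3w⁴-24w³-69w²-84w-36) + (92w³+316w²+304w+80)
  -3w⁴-24w³-69w²-84w-36 = (-(3/92)w-315/2116)(92w³+316w²+304w+80) + (-(6372/529)w²-(19116/529)w-12744/529)
  92w³+316w²+304w+80 = (-(12167/1593)w-5290/1593)(-(6372/529)w²-(19116/529)w-12744/529) + (0)
Last nonzero remainder: -(6372/529)w²-(19116/529)w-12744/529. Dividing through by -6372/529 gives the monic gcd w²+3w+2.
Cancel w²+3w+2 from numerator and denominator to get the reduced form.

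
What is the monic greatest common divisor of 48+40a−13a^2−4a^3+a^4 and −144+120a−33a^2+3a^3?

16−8a+a^2

Repeated division with remainder:
  a^4−4a^3−13a^2+40a+48 = ((1/3)a+7/3)(3a^3−33a^2+120a−144) + (24a^2−192a+384)
  3a^3−33a^2+120a−144 = ((1/8)a−3/8)(24a^2−192a+384) + (0)
Last nonzero remainder: 24a^2−192a+384. Dividing through by 24 gives the monic gcd a^2−8a+16.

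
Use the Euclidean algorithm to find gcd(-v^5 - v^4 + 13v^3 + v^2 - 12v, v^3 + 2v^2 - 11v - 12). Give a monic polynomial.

Repeated division with remainder:
  -v^5 - v^4 + 13v^3 + v^2 - 12v = (-v^2 + v)(v^3 + 2v^2 - 11v - 12) + (0)
The last nonzero remainder v^3 + 2v^2 - 11v - 12 is already monic.

v^3 + 2v^2 - 11v - 12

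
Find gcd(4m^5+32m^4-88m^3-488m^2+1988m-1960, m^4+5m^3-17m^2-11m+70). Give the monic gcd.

Euclidean algorithm in ℚ[m]:
  4m^5+32m^4-88m^3-488m^2+1988m-1960 = (4m+12)(m^4+5m^3-17m^2-11m+70) + (-80m^3-240m^2+1840m-2800)
  m^4+5m^3-17m^2-11m+70 = (-(1/80)m-1/40)(-80m^3-240m^2+1840m-2800) + (0)
Last nonzero remainder: -80m^3-240m^2+1840m-2800. Dividing through by -80 gives the monic gcd m^3+3m^2-23m+35.

m^3+3m^2-23m+35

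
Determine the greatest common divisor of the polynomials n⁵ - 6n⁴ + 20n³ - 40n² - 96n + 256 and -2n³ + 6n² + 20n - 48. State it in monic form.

n² - 6n + 8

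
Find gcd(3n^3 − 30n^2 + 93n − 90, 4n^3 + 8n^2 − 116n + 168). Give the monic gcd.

n^2 − 5n + 6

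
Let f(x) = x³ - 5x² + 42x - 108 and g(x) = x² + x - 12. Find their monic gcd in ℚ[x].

x - 3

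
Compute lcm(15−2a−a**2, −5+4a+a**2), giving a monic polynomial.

Repeated division with remainder:
  −a**2−2a+15 = (−1)(a**2+4a−5) + (2a+10)
  a**2+4a−5 = ((1/2)a−1/2)(2a+10) + (0)
Last nonzero remainder: 2a+10. Dividing through by 2 gives the monic gcd a+5.
Then lcm(f, g) = f·g / gcd(f, g); expanding and making the result monic gives the answer.

15−17a+a**2+a**3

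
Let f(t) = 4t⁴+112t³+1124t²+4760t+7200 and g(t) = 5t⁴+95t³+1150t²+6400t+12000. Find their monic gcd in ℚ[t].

t²+9t+20

Apply the Euclidean algorithm:
  4t⁴+112t³+1124t²+4760t+7200 = (4/5)(5t⁴+95t³+1150t²+6400t+12000) + (36t³+204t²-360t-2400)
  5t⁴+95t³+1150t²+6400t+12000 = ((5/36)t+50/27)(36t³+204t²-360t-2400) + ((7400/9)t²+7400t+148000/9)
  36t³+204t²-360t-2400 = ((81/1850)t-27/185)((7400/9)t²+7400t+148000/9) + (0)
Last nonzero remainder: (7400/9)t²+7400t+148000/9. Dividing through by 7400/9 gives the monic gcd t²+9t+20.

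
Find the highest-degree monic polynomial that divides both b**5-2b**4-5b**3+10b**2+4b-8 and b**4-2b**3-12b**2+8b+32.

By polynomial division,
  b**5-2b**4-5b**3+10b**2+4b-8 = (b)(b**4-2b**3-12b**2+8b+32) + (7b**3+2b**2-28b-8)
  b**4-2b**3-12b**2+8b+32 = ((1/7)b-16/49)(7b**3+2b**2-28b-8) + (-(360/49)b**2+1440/49)
  7b**3+2b**2-28b-8 = (-(343/360)b-49/180)(-(360/49)b**2+1440/49) + (0)
Last nonzero remainder: -(360/49)b**2+1440/49. Dividing through by -360/49 gives the monic gcd b**2-4.

b**2-4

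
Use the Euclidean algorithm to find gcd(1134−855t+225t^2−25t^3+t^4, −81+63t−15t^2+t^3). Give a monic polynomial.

27−12t+t^2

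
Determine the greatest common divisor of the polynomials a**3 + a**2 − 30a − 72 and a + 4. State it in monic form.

a + 4

Euclidean algorithm in ℚ[a]:
  a**3 + a**2 − 30a − 72 = (a**2 − 3a − 18)(a + 4) + (0)
The last nonzero remainder a + 4 is already monic.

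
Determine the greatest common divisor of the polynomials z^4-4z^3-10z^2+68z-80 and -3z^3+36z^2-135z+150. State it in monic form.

z-2

Euclidean algorithm in ℚ[z]:
  z^4-4z^3-10z^2+68z-80 = (-(1/3)z-8/3)(-3z^3+36z^2-135z+150) + (41z^2-242z+320)
  -3z^3+36z^2-135z+150 = (-(3/41)z+750/1681)(41z^2-242z+320) + (-(6075/1681)z+12150/1681)
  41z^2-242z+320 = (-(68921/6075)z+53792/1215)(-(6075/1681)z+12150/1681) + (0)
Last nonzero remainder: -(6075/1681)z+12150/1681. Dividing through by -6075/1681 gives the monic gcd z-2.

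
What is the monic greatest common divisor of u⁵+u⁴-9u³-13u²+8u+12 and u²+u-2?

u²+u-2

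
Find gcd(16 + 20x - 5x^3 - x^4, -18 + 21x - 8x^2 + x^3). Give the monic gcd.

Apply the Euclidean algorithm:
  -x^4 - 5x^3 + 20x + 16 = (-x - 13)(x^3 - 8x^2 + 21x - 18) + (-83x^2 + 275x - 218)
  x^3 - 8x^2 + 21x - 18 = (-(1/83)x + 389/6889)(-83x^2 + 275x - 218) + ((19600/6889)x - 39200/6889)
  -83x^2 + 275x - 218 = (-(571787/19600)x + 750901/19600)((19600/6889)x - 39200/6889) + (0)
Last nonzero remainder: (19600/6889)x - 39200/6889. Dividing through by 19600/6889 gives the monic gcd x - 2.

-2 + x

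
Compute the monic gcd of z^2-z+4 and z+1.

1

Apply the Euclidean algorithm:
  z^2-z+4 = (z-2)(z+1) + (6)
  z+1 = ((1/6)z+1/6)(6) + (0)
The last nonzero remainder is the constant 6, so the polynomials are coprime and gcd = 1.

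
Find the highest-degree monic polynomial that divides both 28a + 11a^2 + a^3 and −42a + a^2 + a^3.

7a + a^2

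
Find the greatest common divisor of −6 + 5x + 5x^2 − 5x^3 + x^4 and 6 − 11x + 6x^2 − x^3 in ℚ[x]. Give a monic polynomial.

Euclidean algorithm in ℚ[x]:
  x^4 − 5x^3 + 5x^2 + 5x − 6 = (−x − 1)(−x^3 + 6x^2 − 11x + 6) + (0)
Last nonzero remainder: −x^3 + 6x^2 − 11x + 6. Dividing through by −1 gives the monic gcd x^3 − 6x^2 + 11x − 6.

−6 + 11x − 6x^2 + x^3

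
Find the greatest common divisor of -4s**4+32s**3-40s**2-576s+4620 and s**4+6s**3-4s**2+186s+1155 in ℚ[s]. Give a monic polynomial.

s**3-s**2+3s+165

Repeated division with remainder:
  -4s**4+32s**3-40s**2-576s+4620 = (-4)(s**4+6s**3-4s**2+186s+1155) + (56s**3-56s**2+168s+9240)
  s**4+6s**3-4s**2+186s+1155 = ((1/56)s+1/8)(56s**3-56s**2+168s+9240) + (0)
Last nonzero remainder: 56s**3-56s**2+168s+9240. Dividing through by 56 gives the monic gcd s**3-s**2+3s+165.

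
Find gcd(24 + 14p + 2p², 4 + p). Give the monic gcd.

4 + p

Repeated division with remainder:
  2p² + 14p + 24 = (2p + 6)(p + 4) + (0)
The last nonzero remainder p + 4 is already monic.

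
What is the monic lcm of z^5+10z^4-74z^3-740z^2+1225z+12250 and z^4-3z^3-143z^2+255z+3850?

By polynomial division,
  z^5+10z^4-74z^3-740z^2+1225z+12250 = (z+13)(z^4-3z^3-143z^2+255z+3850) + (108z^3+864z^2-5940z-37800)
  z^4-3z^3-143z^2+255z+3850 = ((1/108)z-11/108)(108z^3+864z^2-5940z-37800) + (0)
Last nonzero remainder: 108z^3+864z^2-5940z-37800. Dividing through by 108 gives the monic gcd z^3+8z^2-55z-350.
Then lcm(f, g) = f·g / gcd(f, g); expanding and making the result monic gives the answer.

z^6-z^5-184z^4+74z^3+9365z^2-1225z-134750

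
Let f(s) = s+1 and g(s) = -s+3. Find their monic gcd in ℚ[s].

1

Euclidean algorithm in ℚ[s]:
  s+1 = (-1)(-s+3) + (4)
  -s+3 = (-(1/4)s+3/4)(4) + (0)
The last nonzero remainder is the constant 4, so the polynomials are coprime and gcd = 1.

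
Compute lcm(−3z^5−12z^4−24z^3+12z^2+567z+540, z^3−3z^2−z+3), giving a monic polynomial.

Repeated division with remainder:
  −3z^5−12z^4−24z^3+12z^2+567z+540 = (−3z^2−21z−90)(z^3−3z^2−z+3) + (−270z^2+540z+810)
  z^3−3z^2−z+3 = (−(1/270)z+1/270)(−270z^2+540z+810) + (0)
Last nonzero remainder: −270z^2+540z+810. Dividing through by −270 gives the monic gcd z^2−2z−3.
Then lcm(f, g) = f·g / gcd(f, g); expanding and making the result monic gives the answer.

z^6+3z^5+4z^4−12z^3−185z^2+9z+180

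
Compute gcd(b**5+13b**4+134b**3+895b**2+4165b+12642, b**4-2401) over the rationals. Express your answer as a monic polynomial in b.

By polynomial division,
  b**5+13b**4+134b**3+895b**2+4165b+12642 = (b+13)(b**4-2401) + (134b**3+895b**2+6566b+43855)
  b**4-2401 = ((1/134)b-895/17956)(134b**3+895b**2+6566b+43855) + (-(78819/17956)b**2-3862131/17956)
  134b**3+895b**2+6566b+43855 = (-(2406104/78819)b-16070620/78819)(-(78819/17956)b**2-3862131/17956) + (0)
Last nonzero remainder: -(78819/17956)b**2-3862131/17956. Dividing through by -78819/17956 gives the monic gcd b**2+49.

b**2+49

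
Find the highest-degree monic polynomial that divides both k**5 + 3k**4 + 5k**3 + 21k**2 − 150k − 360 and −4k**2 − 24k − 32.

k**2 + 6k + 8

Apply the Euclidean algorithm:
  k**5 + 3k**4 + 5k**3 + 21k**2 − 150k − 360 = (−(1/4)k**3 + (3/4)k**2 − (15/4)k + 45/4)(−4k**2 − 24k − 32) + (0)
Last nonzero remainder: −4k**2 − 24k − 32. Dividing through by −4 gives the monic gcd k**2 + 6k + 8.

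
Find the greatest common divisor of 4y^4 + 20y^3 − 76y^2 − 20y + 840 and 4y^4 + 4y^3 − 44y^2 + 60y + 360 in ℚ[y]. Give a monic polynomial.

Euclidean algorithm in ℚ[y]:
  4y^4 + 20y^3 − 76y^2 − 20y + 840 = (4y^4 + 4y^3 − 44y^2 + 60y + 360) + (16y^3 − 32y^2 − 80y + 480)
  4y^4 + 4y^3 − 44y^2 + 60y + 360 = ((1/4)y + 3/4)(16y^3 − 32y^2 − 80y + 480) + (0)
Last nonzero remainder: 16y^3 − 32y^2 − 80y + 480. Dividing through by 16 gives the monic gcd y^3 − 2y^2 − 5y + 30.

y^3 − 2y^2 − 5y + 30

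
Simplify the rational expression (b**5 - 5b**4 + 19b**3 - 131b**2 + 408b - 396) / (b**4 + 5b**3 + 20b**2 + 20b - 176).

By polynomial division,
  b**5 - 5b**4 + 19b**3 - 131b**2 + 408b - 396 = (b - 10)(b**4 + 5b**3 + 20b**2 + 20b - 176) + (49b**3 + 49b**2 + 784b - 2156)
  b**4 + 5b**3 + 20b**2 + 20b - 176 = ((1/49)b + 4/49)(49b**3 + 49b**2 + 784b - 2156) + (0)
Last nonzero remainder: 49b**3 + 49b**2 + 784b - 2156. Dividing through by 49 gives the monic gcd b**3 + b**2 + 16b - 44.
Cancel b**3 + b**2 + 16b - 44 from numerator and denominator to get the reduced form.

(b**2 - 6b + 9)/(b + 4)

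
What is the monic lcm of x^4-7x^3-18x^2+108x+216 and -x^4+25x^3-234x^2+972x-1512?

x^6-20x^5+115x^4+48x^3-1944x^2+1728x+9072

Repeated division with remainder:
  x^4-7x^3-18x^2+108x+216 = (-1)(-x^4+25x^3-234x^2+972x-1512) + (18x^3-252x^2+1080x-1296)
  -x^4+25x^3-234x^2+972x-1512 = (-(1/18)x+11/18)(18x^3-252x^2+1080x-1296) + (-20x^2+240x-720)
  18x^3-252x^2+1080x-1296 = (-(9/10)x+9/5)(-20x^2+240x-720) + (0)
Last nonzero remainder: -20x^2+240x-720. Dividing through by -20 gives the monic gcd x^2-12x+36.
Then lcm(f, g) = f·g / gcd(f, g); expanding and making the result monic gives the answer.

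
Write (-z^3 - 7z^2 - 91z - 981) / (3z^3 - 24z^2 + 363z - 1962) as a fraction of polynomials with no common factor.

Euclidean algorithm in ℚ[z]:
  -z^3 - 7z^2 - 91z - 981 = (-1/3)(3z^3 - 24z^2 + 363z - 1962) + (-15z^2 + 30z - 1635)
  3z^3 - 24z^2 + 363z - 1962 = (-(1/5)z + 6/5)(-15z^2 + 30z - 1635) + (0)
Last nonzero remainder: -15z^2 + 30z - 1635. Dividing through by -15 gives the monic gcd z^2 - 2z + 109.
Cancel z^2 - 2z + 109 from numerator and denominator to get the reduced form.

(-z - 9)/(3z - 18)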